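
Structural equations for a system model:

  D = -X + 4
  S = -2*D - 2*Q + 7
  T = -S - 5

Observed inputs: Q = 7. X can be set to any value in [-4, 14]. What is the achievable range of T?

Substituting into the S equation gives S = 2*X - 15.
T becomes -2*X + 10.
Linear in X, so extremes are at the endpoints: X = -4 gives T = 18; X = 14 gives T = -18.

-18 to 18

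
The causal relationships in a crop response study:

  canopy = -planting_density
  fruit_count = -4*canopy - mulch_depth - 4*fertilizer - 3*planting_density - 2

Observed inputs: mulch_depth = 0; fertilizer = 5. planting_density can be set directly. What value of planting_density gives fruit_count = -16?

planting_density = 6

Substituting into the fruit_count equation gives fruit_count = planting_density - 22.
Solve planting_density - 22 = -16: planting_density = (-16 + 22) / 1 = 6.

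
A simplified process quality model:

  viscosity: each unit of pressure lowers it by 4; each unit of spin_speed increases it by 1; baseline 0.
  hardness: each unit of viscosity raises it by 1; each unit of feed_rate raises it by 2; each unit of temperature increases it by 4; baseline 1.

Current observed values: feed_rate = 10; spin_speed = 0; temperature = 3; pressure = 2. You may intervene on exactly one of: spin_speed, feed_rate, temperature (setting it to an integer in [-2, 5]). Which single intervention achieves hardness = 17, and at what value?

Intervening on spin_speed: hardness = spin_speed + 25. Reaching 17 requires spin_speed = -8, outside [-2, 5].
Intervening on feed_rate: hardness = 2*feed_rate + 5. Reaching 17 requires feed_rate = 6, outside [-2, 5].
Intervening on temperature: with other inputs at their observed values, hardness = 4*temperature + 13. Solving for 17 gives temperature = 1, within [-2, 5].

set temperature = 1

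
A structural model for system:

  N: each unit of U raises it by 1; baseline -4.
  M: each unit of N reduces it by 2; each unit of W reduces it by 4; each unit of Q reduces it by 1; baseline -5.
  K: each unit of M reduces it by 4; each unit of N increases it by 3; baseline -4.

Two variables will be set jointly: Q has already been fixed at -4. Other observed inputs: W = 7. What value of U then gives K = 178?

With Q held at -4:
Substituting into the M equation gives M = -2*U - 21.
K becomes 11*U + 68.
Solve 11*U + 68 = 178: U = (178 - 68) / 11 = 10.

U = 10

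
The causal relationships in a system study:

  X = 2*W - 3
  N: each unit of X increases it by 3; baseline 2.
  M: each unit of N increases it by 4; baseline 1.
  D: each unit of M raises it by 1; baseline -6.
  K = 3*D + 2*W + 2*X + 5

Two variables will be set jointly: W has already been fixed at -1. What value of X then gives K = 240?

With W held at -1:
Intervening on X fixes its value directly, overriding its dependence on W.
Substituting into the M equation gives M = 12*X + 9.
Substituting into the D equation gives D = 12*X + 3.
K becomes 38*X + 12.
Solve 38*X + 12 = 240: X = (240 - 12) / 38 = 6.

X = 6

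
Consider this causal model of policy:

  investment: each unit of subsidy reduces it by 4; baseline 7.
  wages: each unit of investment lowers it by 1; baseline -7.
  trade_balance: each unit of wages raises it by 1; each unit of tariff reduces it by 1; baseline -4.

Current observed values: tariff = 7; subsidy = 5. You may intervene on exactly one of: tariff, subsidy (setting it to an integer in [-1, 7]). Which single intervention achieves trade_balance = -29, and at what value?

Intervening on tariff: trade_balance = -tariff + 2. Reaching -29 requires tariff = 31, outside [-1, 7].
Intervening on subsidy: with other inputs at their observed values, trade_balance = 4*subsidy - 25. Solving for -29 gives subsidy = -1, within [-1, 7].

set subsidy = -1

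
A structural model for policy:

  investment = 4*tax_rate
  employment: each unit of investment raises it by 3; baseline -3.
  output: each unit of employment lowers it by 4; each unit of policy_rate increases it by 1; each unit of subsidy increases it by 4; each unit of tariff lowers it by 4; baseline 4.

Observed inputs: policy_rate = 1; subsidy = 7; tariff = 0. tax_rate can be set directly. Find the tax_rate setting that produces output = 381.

tax_rate = -7

Substituting into the employment equation gives employment = 12*tax_rate - 3.
Substituting into the output equation gives output = -48*tax_rate + 45.
Solve -48*tax_rate + 45 = 381: tax_rate = (381 - 45) / -48 = -7.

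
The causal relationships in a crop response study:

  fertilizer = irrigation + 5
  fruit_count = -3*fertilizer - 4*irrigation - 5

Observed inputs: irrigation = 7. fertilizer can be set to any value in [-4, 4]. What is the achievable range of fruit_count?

Intervening on fertilizer fixes its value directly, overriding its dependence on irrigation.
Substituting into the fruit_count equation gives fruit_count = -3*fertilizer - 33.
Linear in fertilizer, so extremes are at the endpoints: fertilizer = -4 gives fruit_count = -21; fertilizer = 4 gives fruit_count = -45.

-45 to -21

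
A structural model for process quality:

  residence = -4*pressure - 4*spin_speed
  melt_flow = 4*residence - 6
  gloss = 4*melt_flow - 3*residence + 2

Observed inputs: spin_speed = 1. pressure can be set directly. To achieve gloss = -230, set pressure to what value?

pressure = 3

Substituting into the residence equation gives residence = -4*pressure - 4.
Substituting into the melt_flow equation gives melt_flow = -16*pressure - 22.
Substituting into the gloss equation gives gloss = -52*pressure - 74.
Solve -52*pressure - 74 = -230: pressure = (-230 + 74) / -52 = 3.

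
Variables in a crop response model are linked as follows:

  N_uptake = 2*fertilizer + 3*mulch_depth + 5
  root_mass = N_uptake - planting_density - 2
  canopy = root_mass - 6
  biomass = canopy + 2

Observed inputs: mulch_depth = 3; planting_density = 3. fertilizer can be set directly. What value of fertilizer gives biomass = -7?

Substituting into the N_uptake equation gives N_uptake = 2*fertilizer + 14.
root_mass becomes 2*fertilizer + 9.
Substituting into the canopy equation gives canopy = 2*fertilizer + 3.
Substituting into the biomass equation gives biomass = 2*fertilizer + 5.
Solve 2*fertilizer + 5 = -7: fertilizer = (-7 - 5) / 2 = -6.

fertilizer = -6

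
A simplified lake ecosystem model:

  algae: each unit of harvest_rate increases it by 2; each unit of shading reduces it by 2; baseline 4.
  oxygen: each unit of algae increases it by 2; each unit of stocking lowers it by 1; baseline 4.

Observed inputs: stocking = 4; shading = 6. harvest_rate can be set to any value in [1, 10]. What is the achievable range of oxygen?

-12 to 24

Substituting into the algae equation gives algae = 2*harvest_rate - 8.
This gives oxygen = 4*harvest_rate - 16.
Linear in harvest_rate, so extremes are at the endpoints: harvest_rate = 1 gives oxygen = -12; harvest_rate = 10 gives oxygen = 24.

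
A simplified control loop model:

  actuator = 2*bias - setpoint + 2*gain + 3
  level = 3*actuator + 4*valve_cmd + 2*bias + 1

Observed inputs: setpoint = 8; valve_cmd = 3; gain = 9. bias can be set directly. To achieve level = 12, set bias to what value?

bias = -5

Substituting into the actuator equation gives actuator = 2*bias + 13.
Substituting into the level equation gives level = 8*bias + 52.
Solve 8*bias + 52 = 12: bias = (12 - 52) / 8 = -5.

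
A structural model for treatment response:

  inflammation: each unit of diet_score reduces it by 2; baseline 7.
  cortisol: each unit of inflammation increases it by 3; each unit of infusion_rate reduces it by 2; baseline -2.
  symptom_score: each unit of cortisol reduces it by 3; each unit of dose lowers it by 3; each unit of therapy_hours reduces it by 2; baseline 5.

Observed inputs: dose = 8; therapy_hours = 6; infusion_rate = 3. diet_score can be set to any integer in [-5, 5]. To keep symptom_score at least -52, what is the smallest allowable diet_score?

Substituting into the cortisol equation gives cortisol = -6*diet_score + 13.
Substituting into the symptom_score equation gives symptom_score = 18*diet_score - 70.
Require 18*diet_score - 70 ≥ -52, so diet_score ≥ 1.
The smallest integer in [-5, 5] satisfying this is 1.

diet_score = 1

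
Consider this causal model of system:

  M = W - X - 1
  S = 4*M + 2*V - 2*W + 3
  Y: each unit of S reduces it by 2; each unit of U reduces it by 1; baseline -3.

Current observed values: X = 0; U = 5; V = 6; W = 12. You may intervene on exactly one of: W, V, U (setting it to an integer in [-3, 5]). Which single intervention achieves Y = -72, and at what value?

set U = -1

Intervening on W: Y = -4*W - 30. Reaching -72 requires W = 21/2, not an integer.
Intervening on V: Y = -4*V - 54. Reaching -72 requires V = 9/2, not an integer.
Intervening on U: with other inputs at their observed values, Y = -U - 73. Solving for -72 gives U = -1, within [-3, 5].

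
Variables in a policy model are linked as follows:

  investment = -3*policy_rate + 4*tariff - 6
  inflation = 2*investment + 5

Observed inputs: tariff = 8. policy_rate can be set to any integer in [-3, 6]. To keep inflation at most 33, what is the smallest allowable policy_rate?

policy_rate = 4

Substituting into the investment equation gives investment = -3*policy_rate + 26.
inflation becomes -6*policy_rate + 57.
Require -6*policy_rate + 57 ≤ 33, so policy_rate ≥ 4.
The smallest integer in [-3, 6] satisfying this is 4.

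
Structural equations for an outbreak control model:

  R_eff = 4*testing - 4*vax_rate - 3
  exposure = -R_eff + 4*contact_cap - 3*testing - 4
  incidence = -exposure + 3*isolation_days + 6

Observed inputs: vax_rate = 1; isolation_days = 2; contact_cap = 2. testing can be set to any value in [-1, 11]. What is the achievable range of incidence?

-6 to 78

Substituting into the R_eff equation gives R_eff = 4*testing - 7.
Substituting into the exposure equation gives exposure = -7*testing + 11.
Substituting into the incidence equation gives incidence = 7*testing + 1.
Linear in testing, so extremes are at the endpoints: testing = -1 gives incidence = -6; testing = 11 gives incidence = 78.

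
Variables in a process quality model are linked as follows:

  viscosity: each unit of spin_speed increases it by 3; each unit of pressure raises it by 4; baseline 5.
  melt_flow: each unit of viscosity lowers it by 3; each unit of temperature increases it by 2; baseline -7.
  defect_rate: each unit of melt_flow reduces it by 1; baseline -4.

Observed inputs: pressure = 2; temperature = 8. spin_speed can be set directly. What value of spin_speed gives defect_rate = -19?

Substituting into the viscosity equation gives viscosity = 3*spin_speed + 13.
This gives melt_flow = -9*spin_speed - 30.
Substituting into the defect_rate equation gives defect_rate = 9*spin_speed + 26.
Solve 9*spin_speed + 26 = -19: spin_speed = (-19 - 26) / 9 = -5.

spin_speed = -5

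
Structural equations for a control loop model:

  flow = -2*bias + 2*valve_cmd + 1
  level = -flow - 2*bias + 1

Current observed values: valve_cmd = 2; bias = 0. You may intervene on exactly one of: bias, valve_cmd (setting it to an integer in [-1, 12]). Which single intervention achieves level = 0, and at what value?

set valve_cmd = 0

Intervening on bias: the paths from bias to level cancel (net effect zero), leaving level = -4; 0 is unreachable this way.
Intervening on valve_cmd: with other inputs at their observed values, level = -2*valve_cmd. Solving for 0 gives valve_cmd = 0, within [-1, 12].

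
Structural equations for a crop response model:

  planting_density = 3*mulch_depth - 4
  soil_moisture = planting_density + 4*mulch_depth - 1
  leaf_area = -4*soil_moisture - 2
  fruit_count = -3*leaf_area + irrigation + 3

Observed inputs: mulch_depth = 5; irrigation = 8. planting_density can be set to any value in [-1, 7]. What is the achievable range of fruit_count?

Intervening on planting_density fixes its value directly, overriding its dependence on mulch_depth.
Substituting into the soil_moisture equation gives soil_moisture = planting_density + 19.
Substituting into the leaf_area equation gives leaf_area = -4*planting_density - 78.
Substituting into the fruit_count equation gives fruit_count = 12*planting_density + 245.
Linear in planting_density, so extremes are at the endpoints: planting_density = -1 gives fruit_count = 233; planting_density = 7 gives fruit_count = 329.

233 to 329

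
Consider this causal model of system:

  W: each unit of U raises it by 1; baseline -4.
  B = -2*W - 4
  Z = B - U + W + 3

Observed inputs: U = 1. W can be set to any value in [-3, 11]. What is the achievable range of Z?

-13 to 1

Intervening on W fixes its value directly, overriding its dependence on U.
Substituting into the Z equation gives Z = -W - 2.
Linear in W, so extremes are at the endpoints: W = -3 gives Z = 1; W = 11 gives Z = -13.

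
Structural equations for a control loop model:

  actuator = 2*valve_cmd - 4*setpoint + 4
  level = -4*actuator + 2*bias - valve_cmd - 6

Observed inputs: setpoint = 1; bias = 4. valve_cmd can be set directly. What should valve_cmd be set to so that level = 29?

Substituting into the actuator equation gives actuator = 2*valve_cmd.
This gives level = -9*valve_cmd + 2.
Solve -9*valve_cmd + 2 = 29: valve_cmd = (29 - 2) / -9 = -3.

valve_cmd = -3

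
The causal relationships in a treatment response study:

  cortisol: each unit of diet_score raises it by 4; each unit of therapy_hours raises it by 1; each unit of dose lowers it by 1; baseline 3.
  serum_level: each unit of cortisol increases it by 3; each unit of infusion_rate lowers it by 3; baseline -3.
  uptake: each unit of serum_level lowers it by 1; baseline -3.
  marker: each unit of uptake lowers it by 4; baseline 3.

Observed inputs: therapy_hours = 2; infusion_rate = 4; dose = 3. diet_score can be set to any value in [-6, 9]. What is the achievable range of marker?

-309 to 411

Substituting into the cortisol equation gives cortisol = 4*diet_score + 2.
serum_level becomes 12*diet_score - 9.
So uptake = -12*diet_score + 6.
Substituting into the marker equation gives marker = 48*diet_score - 21.
Linear in diet_score, so extremes are at the endpoints: diet_score = -6 gives marker = -309; diet_score = 9 gives marker = 411.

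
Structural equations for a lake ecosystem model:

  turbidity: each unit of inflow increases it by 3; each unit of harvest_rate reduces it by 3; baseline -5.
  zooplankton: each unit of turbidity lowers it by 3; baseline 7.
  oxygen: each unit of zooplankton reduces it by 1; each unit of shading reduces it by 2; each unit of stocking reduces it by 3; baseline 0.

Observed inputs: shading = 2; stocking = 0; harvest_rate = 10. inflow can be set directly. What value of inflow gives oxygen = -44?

Substituting into the turbidity equation gives turbidity = 3*inflow - 35.
zooplankton becomes -9*inflow + 112.
So oxygen = 9*inflow - 116.
Solve 9*inflow - 116 = -44: inflow = (-44 + 116) / 9 = 8.

inflow = 8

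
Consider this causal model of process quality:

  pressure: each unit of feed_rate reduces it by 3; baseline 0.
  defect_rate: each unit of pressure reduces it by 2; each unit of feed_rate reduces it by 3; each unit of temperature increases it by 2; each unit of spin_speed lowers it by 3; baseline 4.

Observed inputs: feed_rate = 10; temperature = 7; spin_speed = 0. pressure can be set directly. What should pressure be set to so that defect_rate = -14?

Intervening on pressure fixes its value directly, overriding its dependence on feed_rate.
Substituting into the defect_rate equation gives defect_rate = -2*pressure - 12.
Solve -2*pressure - 12 = -14: pressure = (-14 + 12) / -2 = 1.

pressure = 1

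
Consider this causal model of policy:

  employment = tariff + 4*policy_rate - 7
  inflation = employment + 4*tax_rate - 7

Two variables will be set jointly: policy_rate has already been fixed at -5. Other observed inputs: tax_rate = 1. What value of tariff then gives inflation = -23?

With policy_rate held at -5:
Substituting into the employment equation gives employment = tariff - 27.
This gives inflation = tariff - 30.
Solve tariff - 30 = -23: tariff = (-23 + 30) / 1 = 7.

tariff = 7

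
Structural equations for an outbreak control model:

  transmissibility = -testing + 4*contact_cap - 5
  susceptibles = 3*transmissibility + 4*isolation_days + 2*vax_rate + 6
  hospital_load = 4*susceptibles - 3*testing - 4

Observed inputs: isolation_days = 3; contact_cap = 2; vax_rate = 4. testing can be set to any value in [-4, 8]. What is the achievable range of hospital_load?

Substituting into the transmissibility equation gives transmissibility = -testing + 3.
This gives susceptibles = -3*testing + 35.
So hospital_load = -15*testing + 136.
Linear in testing, so extremes are at the endpoints: testing = -4 gives hospital_load = 196; testing = 8 gives hospital_load = 16.

16 to 196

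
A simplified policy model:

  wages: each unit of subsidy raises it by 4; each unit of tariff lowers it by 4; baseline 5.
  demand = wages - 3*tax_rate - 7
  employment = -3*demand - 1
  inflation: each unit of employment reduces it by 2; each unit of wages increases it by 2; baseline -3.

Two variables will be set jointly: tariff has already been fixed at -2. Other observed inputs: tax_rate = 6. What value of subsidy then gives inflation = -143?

With tariff held at -2:
Substituting into the wages equation gives wages = 4*subsidy + 13.
Substituting into the demand equation gives demand = 4*subsidy - 12.
This gives employment = -12*subsidy + 35.
This gives inflation = 32*subsidy - 47.
Solve 32*subsidy - 47 = -143: subsidy = (-143 + 47) / 32 = -3.

subsidy = -3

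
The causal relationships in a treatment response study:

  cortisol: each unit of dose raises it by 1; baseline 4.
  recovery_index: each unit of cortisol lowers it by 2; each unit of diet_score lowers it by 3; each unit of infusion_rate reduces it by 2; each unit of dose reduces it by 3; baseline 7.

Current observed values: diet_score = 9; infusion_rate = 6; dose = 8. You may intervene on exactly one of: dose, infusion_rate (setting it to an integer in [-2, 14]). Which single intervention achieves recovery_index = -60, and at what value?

set dose = 4

Intervening on dose: with other inputs at their observed values, recovery_index = -5*dose - 40. Solving for -60 gives dose = 4, within [-2, 14].
Intervening on infusion_rate: recovery_index = -2*infusion_rate - 68. Reaching -60 requires infusion_rate = -4, outside [-2, 14].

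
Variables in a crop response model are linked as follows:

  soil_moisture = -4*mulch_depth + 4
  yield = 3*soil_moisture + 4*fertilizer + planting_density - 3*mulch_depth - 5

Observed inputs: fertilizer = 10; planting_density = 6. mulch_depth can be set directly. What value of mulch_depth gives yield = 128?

Substituting into the yield equation gives yield = -15*mulch_depth + 53.
Solve -15*mulch_depth + 53 = 128: mulch_depth = (128 - 53) / -15 = -5.

mulch_depth = -5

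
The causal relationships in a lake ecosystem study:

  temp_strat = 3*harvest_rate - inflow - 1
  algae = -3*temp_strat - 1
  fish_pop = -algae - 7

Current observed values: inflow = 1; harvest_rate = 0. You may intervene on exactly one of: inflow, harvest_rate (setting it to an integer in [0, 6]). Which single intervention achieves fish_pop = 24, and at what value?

set harvest_rate = 4

Intervening on inflow: fish_pop = -3*inflow - 9. Reaching 24 requires inflow = -11, outside [0, 6].
Intervening on harvest_rate: with other inputs at their observed values, fish_pop = 9*harvest_rate - 12. Solving for 24 gives harvest_rate = 4, within [0, 6].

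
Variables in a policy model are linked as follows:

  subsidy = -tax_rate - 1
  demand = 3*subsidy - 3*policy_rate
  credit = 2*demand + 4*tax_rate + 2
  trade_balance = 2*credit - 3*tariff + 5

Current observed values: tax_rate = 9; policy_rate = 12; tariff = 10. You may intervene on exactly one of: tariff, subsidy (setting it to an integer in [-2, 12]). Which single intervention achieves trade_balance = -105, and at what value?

Intervening on tariff: trade_balance = -3*tariff - 183. Reaching -105 requires tariff = -26, outside [-2, 12].
Intervening on subsidy: with other inputs at their observed values, trade_balance = 12*subsidy - 93. Solving for -105 gives subsidy = -1, within [-2, 12].

set subsidy = -1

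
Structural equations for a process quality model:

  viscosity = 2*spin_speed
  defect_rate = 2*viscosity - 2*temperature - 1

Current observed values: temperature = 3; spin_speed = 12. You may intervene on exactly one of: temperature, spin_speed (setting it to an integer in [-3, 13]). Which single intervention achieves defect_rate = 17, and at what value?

Intervening on temperature: defect_rate = -2*temperature + 47. Reaching 17 requires temperature = 15, outside [-3, 13].
Intervening on spin_speed: with other inputs at their observed values, defect_rate = 4*spin_speed - 7. Solving for 17 gives spin_speed = 6, within [-3, 13].

set spin_speed = 6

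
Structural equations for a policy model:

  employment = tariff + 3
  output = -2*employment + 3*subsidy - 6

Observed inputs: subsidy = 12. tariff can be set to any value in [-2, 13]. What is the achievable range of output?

Substituting into the output equation gives output = -2*tariff + 24.
Linear in tariff, so extremes are at the endpoints: tariff = -2 gives output = 28; tariff = 13 gives output = -2.

-2 to 28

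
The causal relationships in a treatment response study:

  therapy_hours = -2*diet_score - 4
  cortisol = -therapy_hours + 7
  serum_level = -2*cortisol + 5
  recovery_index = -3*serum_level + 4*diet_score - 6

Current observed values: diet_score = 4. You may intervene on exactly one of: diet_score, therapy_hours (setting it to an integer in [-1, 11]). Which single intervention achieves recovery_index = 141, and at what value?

Intervening on diet_score: with other inputs at their observed values, recovery_index = 16*diet_score + 45. Solving for 141 gives diet_score = 6, within [-1, 11].
Intervening on therapy_hours: recovery_index = -6*therapy_hours + 37. Reaching 141 requires therapy_hours = -52/3, not an integer.

set diet_score = 6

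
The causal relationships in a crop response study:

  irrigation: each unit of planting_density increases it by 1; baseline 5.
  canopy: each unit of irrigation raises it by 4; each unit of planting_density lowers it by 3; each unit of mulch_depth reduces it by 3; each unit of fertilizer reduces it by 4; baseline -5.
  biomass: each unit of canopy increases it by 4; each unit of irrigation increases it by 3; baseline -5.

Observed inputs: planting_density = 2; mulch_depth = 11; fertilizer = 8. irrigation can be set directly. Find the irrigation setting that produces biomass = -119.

irrigation = 10

Intervening on irrigation fixes its value directly, overriding its dependence on planting_density.
Substituting into the canopy equation gives canopy = 4*irrigation - 76.
So biomass = 19*irrigation - 309.
Solve 19*irrigation - 309 = -119: irrigation = (-119 + 309) / 19 = 10.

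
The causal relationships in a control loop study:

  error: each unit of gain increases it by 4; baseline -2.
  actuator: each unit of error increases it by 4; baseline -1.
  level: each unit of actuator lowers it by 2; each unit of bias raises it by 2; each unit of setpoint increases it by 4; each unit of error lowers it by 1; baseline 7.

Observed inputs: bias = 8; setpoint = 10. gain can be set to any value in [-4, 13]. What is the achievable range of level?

Substituting into the actuator equation gives actuator = 16*gain - 9.
level becomes -36*gain + 83.
Linear in gain, so extremes are at the endpoints: gain = -4 gives level = 227; gain = 13 gives level = -385.

-385 to 227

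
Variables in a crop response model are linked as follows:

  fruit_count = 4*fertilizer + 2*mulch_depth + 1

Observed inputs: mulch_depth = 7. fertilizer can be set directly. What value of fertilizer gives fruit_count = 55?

Substituting into the fruit_count equation gives fruit_count = 4*fertilizer + 15.
Solve 4*fertilizer + 15 = 55: fertilizer = (55 - 15) / 4 = 10.

fertilizer = 10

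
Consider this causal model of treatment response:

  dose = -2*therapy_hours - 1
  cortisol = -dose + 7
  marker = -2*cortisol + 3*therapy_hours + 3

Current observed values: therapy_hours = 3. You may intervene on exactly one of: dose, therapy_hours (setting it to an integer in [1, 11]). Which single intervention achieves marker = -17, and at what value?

set therapy_hours = 4

Intervening on dose: marker = 2*dose - 2. Reaching -17 requires dose = -15/2, not an integer.
Intervening on therapy_hours: with other inputs at their observed values, marker = -therapy_hours - 13. Solving for -17 gives therapy_hours = 4, within [1, 11].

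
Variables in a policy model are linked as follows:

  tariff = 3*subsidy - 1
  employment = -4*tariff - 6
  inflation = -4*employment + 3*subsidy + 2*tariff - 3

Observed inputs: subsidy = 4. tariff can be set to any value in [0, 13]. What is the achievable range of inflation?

Intervening on tariff fixes its value directly, overriding its dependence on subsidy.
Substituting into the inflation equation gives inflation = 18*tariff + 33.
Linear in tariff, so extremes are at the endpoints: tariff = 0 gives inflation = 33; tariff = 13 gives inflation = 267.

33 to 267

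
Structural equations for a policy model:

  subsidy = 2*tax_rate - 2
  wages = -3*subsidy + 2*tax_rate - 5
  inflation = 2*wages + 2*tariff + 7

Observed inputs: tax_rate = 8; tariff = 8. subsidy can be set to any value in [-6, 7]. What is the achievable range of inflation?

Intervening on subsidy fixes its value directly, overriding its dependence on tax_rate.
Substituting into the wages equation gives wages = -3*subsidy + 11.
Substituting into the inflation equation gives inflation = -6*subsidy + 45.
Linear in subsidy, so extremes are at the endpoints: subsidy = -6 gives inflation = 81; subsidy = 7 gives inflation = 3.

3 to 81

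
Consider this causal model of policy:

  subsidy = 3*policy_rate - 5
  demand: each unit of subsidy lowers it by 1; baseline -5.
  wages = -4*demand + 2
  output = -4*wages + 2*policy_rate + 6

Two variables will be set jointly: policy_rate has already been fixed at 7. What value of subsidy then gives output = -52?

With policy_rate held at 7:
Intervening on subsidy fixes its value directly, overriding its dependence on policy_rate.
Substituting into the wages equation gives wages = 4*subsidy + 22.
output becomes -16*subsidy - 68.
Solve -16*subsidy - 68 = -52: subsidy = (-52 + 68) / -16 = -1.

subsidy = -1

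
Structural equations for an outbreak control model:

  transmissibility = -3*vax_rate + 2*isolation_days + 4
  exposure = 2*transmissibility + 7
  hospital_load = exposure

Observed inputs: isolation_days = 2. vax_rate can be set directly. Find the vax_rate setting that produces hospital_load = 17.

vax_rate = 1

Substituting into the transmissibility equation gives transmissibility = -3*vax_rate + 8.
This gives exposure = -6*vax_rate + 23.
Substituting into the hospital_load equation gives hospital_load = -6*vax_rate + 23.
Solve -6*vax_rate + 23 = 17: vax_rate = (17 - 23) / -6 = 1.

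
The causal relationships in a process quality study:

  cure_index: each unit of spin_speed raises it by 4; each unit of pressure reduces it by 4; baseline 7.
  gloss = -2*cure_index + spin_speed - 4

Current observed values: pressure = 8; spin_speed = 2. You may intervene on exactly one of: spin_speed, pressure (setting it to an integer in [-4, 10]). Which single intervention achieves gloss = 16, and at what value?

Intervening on spin_speed: gloss = -7*spin_speed + 46. Reaching 16 requires spin_speed = 30/7, not an integer.
Intervening on pressure: with other inputs at their observed values, gloss = 8*pressure - 32. Solving for 16 gives pressure = 6, within [-4, 10].

set pressure = 6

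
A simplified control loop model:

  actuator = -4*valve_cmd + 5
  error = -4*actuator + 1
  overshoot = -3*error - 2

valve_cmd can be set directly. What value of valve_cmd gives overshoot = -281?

Substituting into the error equation gives error = 16*valve_cmd - 19.
Substituting into the overshoot equation gives overshoot = -48*valve_cmd + 55.
Solve -48*valve_cmd + 55 = -281: valve_cmd = (-281 - 55) / -48 = 7.

valve_cmd = 7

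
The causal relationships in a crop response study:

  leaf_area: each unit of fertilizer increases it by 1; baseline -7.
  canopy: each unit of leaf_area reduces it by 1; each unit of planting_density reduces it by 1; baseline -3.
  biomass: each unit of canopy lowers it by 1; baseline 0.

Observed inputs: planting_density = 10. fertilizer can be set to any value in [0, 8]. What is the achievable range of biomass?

6 to 14

Substituting into the canopy equation gives canopy = -fertilizer - 6.
So biomass = fertilizer + 6.
Linear in fertilizer, so extremes are at the endpoints: fertilizer = 0 gives biomass = 6; fertilizer = 8 gives biomass = 14.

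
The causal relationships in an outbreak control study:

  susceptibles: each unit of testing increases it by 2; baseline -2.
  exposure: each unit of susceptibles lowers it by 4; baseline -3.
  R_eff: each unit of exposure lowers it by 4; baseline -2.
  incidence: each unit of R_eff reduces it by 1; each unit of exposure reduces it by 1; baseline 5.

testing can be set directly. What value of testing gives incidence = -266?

testing = 12

Substituting into the exposure equation gives exposure = -8*testing + 5.
This gives R_eff = 32*testing - 22.
Substituting into the incidence equation gives incidence = -24*testing + 22.
Solve -24*testing + 22 = -266: testing = (-266 - 22) / -24 = 12.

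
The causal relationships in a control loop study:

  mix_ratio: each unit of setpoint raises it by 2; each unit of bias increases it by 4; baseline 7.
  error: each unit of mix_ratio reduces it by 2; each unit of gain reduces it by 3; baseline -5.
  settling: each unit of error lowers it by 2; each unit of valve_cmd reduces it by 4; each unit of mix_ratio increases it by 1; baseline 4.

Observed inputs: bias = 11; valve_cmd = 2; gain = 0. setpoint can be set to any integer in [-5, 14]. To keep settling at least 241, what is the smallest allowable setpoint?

Substituting into the mix_ratio equation gives mix_ratio = 2*setpoint + 51.
So error = -4*setpoint - 107.
This gives settling = 10*setpoint + 261.
Require 10*setpoint + 261 ≥ 241, so setpoint ≥ -2.
The smallest integer in [-5, 14] satisfying this is -2.

setpoint = -2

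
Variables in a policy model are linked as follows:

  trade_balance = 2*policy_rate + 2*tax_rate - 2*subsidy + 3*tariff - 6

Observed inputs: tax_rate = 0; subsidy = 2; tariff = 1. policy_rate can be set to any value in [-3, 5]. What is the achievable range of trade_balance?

-13 to 3

Substituting into the trade_balance equation gives trade_balance = 2*policy_rate - 7.
Linear in policy_rate, so extremes are at the endpoints: policy_rate = -3 gives trade_balance = -13; policy_rate = 5 gives trade_balance = 3.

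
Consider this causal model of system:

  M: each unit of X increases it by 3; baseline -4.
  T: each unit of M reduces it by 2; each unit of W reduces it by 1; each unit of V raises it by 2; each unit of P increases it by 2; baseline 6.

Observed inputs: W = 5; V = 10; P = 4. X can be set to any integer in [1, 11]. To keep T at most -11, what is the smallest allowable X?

Substituting into the T equation gives T = -6*X + 37.
Require -6*X + 37 ≤ -11, so X ≥ 8.
The smallest integer in [1, 11] satisfying this is 8.

X = 8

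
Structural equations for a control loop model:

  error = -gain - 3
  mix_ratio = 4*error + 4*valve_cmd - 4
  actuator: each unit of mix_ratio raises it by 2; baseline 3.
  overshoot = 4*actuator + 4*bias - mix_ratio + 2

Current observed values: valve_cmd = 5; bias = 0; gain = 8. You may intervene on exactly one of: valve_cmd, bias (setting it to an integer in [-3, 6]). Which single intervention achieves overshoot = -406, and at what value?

Intervening on valve_cmd: with other inputs at their observed values, overshoot = 28*valve_cmd - 322. Solving for -406 gives valve_cmd = -3, within [-3, 6].
Intervening on bias: overshoot = 4*bias - 182. Reaching -406 requires bias = -56, outside [-3, 6].

set valve_cmd = -3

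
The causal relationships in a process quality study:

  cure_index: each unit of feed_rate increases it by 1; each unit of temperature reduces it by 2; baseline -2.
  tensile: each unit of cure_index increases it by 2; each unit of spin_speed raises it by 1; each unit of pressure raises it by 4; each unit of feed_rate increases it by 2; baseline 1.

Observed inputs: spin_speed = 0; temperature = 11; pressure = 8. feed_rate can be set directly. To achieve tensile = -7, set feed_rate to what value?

feed_rate = 2

Substituting into the cure_index equation gives cure_index = feed_rate - 24.
Substituting into the tensile equation gives tensile = 4*feed_rate - 15.
Solve 4*feed_rate - 15 = -7: feed_rate = (-7 + 15) / 4 = 2.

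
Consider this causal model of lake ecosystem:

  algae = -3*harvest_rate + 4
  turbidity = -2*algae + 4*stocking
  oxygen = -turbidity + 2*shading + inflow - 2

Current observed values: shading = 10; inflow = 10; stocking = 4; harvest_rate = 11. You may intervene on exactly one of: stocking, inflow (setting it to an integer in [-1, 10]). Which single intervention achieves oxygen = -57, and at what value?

set inflow = -1

Intervening on stocking: oxygen = -4*stocking - 30. Reaching -57 requires stocking = 27/4, not an integer.
Intervening on inflow: with other inputs at their observed values, oxygen = inflow - 56. Solving for -57 gives inflow = -1, within [-1, 10].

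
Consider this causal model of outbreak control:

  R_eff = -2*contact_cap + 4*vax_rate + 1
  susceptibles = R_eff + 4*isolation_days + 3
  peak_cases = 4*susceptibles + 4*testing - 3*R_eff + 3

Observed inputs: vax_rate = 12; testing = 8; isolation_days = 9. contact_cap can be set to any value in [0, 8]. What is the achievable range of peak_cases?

224 to 240

Substituting into the R_eff equation gives R_eff = -2*contact_cap + 49.
susceptibles becomes -2*contact_cap + 88.
peak_cases becomes -2*contact_cap + 240.
Linear in contact_cap, so extremes are at the endpoints: contact_cap = 0 gives peak_cases = 240; contact_cap = 8 gives peak_cases = 224.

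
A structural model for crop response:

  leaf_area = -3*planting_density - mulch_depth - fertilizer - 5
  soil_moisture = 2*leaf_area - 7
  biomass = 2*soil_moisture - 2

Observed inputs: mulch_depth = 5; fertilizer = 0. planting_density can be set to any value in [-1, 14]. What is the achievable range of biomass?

-224 to -44

Substituting into the leaf_area equation gives leaf_area = -3*planting_density - 10.
Substituting into the soil_moisture equation gives soil_moisture = -6*planting_density - 27.
biomass becomes -12*planting_density - 56.
Linear in planting_density, so extremes are at the endpoints: planting_density = -1 gives biomass = -44; planting_density = 14 gives biomass = -224.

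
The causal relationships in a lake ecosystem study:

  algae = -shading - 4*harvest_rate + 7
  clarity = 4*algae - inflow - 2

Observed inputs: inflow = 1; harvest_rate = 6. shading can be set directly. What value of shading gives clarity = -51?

Substituting into the algae equation gives algae = -shading - 17.
Substituting into the clarity equation gives clarity = -4*shading - 71.
Solve -4*shading - 71 = -51: shading = (-51 + 71) / -4 = -5.

shading = -5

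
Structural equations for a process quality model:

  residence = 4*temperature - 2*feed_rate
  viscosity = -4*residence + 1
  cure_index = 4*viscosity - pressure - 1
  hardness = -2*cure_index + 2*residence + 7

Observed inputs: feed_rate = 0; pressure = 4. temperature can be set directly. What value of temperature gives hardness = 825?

Substituting into the residence equation gives residence = 4*temperature.
Substituting into the viscosity equation gives viscosity = -16*temperature + 1.
This gives cure_index = -64*temperature - 1.
So hardness = 136*temperature + 9.
Solve 136*temperature + 9 = 825: temperature = (825 - 9) / 136 = 6.

temperature = 6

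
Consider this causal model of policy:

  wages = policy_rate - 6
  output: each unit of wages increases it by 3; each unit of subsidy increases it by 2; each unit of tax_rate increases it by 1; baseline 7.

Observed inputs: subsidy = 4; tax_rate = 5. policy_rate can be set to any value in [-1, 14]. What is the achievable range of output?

-1 to 44

Substituting into the output equation gives output = 3*policy_rate + 2.
Linear in policy_rate, so extremes are at the endpoints: policy_rate = -1 gives output = -1; policy_rate = 14 gives output = 44.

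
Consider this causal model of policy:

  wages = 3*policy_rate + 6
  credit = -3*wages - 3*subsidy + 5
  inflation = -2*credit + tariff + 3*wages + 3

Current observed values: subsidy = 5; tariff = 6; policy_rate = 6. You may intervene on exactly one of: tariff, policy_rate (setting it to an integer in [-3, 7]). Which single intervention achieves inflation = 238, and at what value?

set tariff = -1

Intervening on tariff: with other inputs at their observed values, inflation = tariff + 239. Solving for 238 gives tariff = -1, within [-3, 7].
Intervening on policy_rate: inflation = 27*policy_rate + 83. Reaching 238 requires policy_rate = 155/27, not an integer.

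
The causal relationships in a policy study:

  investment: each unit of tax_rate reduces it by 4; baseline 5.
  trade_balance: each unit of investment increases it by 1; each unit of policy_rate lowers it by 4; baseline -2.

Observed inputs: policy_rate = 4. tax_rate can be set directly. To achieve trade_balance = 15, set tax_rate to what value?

Substituting into the trade_balance equation gives trade_balance = -4*tax_rate - 13.
Solve -4*tax_rate - 13 = 15: tax_rate = (15 + 13) / -4 = -7.

tax_rate = -7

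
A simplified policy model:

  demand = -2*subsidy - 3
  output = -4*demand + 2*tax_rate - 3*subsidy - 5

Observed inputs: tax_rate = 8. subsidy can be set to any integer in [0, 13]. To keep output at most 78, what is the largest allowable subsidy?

Substituting into the output equation gives output = 5*subsidy + 23.
Require 5*subsidy + 23 ≤ 78, so subsidy ≤ 11.
The largest integer in [0, 13] satisfying this is 11.

subsidy = 11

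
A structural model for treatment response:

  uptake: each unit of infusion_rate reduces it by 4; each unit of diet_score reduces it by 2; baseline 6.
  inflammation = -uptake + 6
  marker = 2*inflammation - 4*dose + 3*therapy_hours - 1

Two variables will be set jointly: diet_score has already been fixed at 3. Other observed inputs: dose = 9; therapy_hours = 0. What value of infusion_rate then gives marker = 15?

infusion_rate = 5

With diet_score held at 3:
Substituting into the uptake equation gives uptake = -4*infusion_rate.
Substituting into the inflammation equation gives inflammation = 4*infusion_rate + 6.
Substituting into the marker equation gives marker = 8*infusion_rate - 25.
Solve 8*infusion_rate - 25 = 15: infusion_rate = (15 + 25) / 8 = 5.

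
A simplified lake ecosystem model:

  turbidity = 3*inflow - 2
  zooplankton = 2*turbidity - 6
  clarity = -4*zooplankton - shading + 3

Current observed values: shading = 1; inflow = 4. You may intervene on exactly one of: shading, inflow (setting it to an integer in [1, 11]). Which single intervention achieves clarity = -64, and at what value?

set shading = 11

Intervening on shading: with other inputs at their observed values, clarity = -shading - 53. Solving for -64 gives shading = 11, within [1, 11].
Intervening on inflow: clarity = -24*inflow + 42. Reaching -64 requires inflow = 53/12, not an integer.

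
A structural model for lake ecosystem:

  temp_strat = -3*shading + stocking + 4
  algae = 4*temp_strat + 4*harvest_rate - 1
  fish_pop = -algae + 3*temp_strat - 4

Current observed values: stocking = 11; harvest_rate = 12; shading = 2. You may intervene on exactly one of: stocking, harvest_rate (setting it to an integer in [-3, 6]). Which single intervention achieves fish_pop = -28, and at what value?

Intervening on stocking: fish_pop = -stocking - 49. Reaching -28 requires stocking = -21, outside [-3, 6].
Intervening on harvest_rate: with other inputs at their observed values, fish_pop = -4*harvest_rate - 12. Solving for -28 gives harvest_rate = 4, within [-3, 6].

set harvest_rate = 4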